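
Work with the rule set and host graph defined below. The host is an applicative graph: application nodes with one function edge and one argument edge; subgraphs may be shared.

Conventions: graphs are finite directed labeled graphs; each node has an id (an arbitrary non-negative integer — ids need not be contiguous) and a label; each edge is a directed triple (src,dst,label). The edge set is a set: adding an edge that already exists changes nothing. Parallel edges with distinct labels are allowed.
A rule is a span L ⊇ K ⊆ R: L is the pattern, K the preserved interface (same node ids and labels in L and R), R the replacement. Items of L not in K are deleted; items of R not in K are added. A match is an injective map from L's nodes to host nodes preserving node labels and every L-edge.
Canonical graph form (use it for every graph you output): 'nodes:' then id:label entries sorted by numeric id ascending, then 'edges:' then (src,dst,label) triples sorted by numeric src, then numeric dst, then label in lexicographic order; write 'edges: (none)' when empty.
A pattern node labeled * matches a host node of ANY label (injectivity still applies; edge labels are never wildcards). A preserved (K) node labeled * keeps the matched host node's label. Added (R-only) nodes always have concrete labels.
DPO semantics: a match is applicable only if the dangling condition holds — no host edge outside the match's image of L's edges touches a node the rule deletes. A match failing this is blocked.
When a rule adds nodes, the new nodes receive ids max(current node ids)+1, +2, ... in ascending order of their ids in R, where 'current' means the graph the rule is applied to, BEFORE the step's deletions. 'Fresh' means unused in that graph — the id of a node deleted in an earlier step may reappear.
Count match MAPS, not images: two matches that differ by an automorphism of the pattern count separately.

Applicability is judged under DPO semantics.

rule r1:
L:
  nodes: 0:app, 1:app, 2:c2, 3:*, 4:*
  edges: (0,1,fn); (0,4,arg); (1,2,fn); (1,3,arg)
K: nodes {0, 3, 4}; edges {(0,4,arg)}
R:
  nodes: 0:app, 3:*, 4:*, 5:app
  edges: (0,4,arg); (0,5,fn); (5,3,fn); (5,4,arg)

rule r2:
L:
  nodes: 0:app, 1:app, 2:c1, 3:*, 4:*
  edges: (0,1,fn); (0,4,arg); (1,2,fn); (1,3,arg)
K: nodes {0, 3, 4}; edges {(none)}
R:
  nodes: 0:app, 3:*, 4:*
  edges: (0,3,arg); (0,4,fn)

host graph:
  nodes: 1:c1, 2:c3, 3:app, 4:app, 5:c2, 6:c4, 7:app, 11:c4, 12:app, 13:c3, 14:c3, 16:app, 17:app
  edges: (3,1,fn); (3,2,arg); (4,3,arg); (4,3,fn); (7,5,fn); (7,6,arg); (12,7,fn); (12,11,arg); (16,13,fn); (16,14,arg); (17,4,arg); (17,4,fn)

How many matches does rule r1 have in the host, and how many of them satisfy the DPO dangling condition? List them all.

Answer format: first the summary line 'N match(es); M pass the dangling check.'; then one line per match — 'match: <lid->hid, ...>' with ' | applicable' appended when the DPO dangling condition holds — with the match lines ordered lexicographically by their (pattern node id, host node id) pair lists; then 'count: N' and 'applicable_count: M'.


1 match(es); 1 pass the dangling check.
match: 0->12, 1->7, 2->5, 3->6, 4->11 | applicable
count: 1
applicable_count: 1


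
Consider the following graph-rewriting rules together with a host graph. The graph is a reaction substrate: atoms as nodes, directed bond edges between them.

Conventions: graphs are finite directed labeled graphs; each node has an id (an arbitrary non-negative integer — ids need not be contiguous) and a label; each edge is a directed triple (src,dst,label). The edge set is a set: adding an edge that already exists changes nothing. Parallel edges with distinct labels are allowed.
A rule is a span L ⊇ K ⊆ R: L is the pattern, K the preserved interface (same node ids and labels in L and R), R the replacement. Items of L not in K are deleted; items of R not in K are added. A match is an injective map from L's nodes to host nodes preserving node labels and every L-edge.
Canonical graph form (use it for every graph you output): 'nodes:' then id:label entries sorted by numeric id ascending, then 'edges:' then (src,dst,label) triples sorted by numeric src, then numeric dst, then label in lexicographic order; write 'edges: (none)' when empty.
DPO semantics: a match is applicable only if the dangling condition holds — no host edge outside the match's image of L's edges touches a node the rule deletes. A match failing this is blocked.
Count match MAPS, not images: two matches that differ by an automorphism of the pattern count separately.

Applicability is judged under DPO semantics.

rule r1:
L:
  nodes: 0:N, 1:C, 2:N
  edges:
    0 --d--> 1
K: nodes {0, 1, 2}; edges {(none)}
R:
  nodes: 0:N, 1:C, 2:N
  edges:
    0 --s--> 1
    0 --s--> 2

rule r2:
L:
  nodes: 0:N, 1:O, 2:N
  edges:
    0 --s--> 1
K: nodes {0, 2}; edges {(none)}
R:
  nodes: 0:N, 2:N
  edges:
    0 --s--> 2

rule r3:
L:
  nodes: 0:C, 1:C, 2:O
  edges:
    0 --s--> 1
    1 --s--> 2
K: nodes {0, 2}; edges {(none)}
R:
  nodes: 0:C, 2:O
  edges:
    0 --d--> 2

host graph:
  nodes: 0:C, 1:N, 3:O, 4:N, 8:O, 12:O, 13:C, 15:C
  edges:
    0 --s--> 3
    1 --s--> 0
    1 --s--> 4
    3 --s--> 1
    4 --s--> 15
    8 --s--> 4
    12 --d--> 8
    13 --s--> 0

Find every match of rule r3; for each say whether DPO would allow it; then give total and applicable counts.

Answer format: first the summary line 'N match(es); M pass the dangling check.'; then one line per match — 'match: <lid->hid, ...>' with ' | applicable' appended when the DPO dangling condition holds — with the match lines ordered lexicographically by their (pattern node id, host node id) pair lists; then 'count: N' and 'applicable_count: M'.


1 match(es); 0 pass the dangling check.
match: 0->13, 1->0, 2->3
count: 1
applicable_count: 0


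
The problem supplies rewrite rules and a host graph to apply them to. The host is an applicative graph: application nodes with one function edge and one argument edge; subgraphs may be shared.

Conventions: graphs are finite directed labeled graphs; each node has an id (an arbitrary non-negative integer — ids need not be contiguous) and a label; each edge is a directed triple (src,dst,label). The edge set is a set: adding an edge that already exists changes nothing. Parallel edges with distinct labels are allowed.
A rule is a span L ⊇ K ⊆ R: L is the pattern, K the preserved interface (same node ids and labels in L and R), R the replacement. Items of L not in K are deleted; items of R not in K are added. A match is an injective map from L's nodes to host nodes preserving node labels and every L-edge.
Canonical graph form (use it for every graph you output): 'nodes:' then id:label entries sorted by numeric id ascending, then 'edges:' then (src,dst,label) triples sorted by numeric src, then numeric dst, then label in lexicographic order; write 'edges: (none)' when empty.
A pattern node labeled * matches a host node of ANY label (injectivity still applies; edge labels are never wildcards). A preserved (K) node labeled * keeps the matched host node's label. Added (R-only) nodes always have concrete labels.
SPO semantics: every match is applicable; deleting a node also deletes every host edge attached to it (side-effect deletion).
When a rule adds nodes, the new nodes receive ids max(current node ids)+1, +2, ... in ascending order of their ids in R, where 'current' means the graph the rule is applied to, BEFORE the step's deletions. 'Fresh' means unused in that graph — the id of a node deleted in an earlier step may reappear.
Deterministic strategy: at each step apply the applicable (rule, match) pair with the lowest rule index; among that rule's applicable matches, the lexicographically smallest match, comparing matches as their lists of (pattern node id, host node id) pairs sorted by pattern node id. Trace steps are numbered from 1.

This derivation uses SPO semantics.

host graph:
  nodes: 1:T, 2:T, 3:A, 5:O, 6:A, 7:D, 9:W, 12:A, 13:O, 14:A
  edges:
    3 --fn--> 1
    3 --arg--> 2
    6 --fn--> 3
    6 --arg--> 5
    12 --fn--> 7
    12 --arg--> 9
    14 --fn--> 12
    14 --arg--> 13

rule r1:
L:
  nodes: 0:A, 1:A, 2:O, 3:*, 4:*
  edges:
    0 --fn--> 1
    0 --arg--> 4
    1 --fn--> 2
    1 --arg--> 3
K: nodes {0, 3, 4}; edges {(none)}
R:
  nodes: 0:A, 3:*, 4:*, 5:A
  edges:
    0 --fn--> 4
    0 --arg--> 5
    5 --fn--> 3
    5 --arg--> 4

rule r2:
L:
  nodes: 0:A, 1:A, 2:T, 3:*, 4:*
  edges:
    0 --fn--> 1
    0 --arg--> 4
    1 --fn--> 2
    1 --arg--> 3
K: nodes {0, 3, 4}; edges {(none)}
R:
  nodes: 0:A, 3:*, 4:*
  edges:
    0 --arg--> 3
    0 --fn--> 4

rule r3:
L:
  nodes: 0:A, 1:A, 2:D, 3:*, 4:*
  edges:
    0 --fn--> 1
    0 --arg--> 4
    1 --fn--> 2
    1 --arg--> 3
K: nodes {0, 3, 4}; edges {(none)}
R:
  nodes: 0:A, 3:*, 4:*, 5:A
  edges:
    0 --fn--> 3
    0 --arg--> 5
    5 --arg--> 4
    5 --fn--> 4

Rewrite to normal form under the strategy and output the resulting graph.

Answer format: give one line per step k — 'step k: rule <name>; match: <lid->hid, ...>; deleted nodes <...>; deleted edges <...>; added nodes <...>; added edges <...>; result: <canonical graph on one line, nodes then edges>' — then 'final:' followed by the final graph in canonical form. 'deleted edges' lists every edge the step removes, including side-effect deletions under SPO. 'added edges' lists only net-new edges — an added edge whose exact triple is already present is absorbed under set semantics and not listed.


step 1: rule r2; match: 0->6, 1->3, 2->1, 3->2, 4->5; deleted nodes 1, 3; deleted edges (3,1,fn); (3,2,arg); (6,3,fn); (6,5,arg); added nodes (none); added edges (6,2,arg); (6,5,fn); result: nodes: 2:T, 5:O, 6:A, 7:D, 9:W, 12:A, 13:O, 14:A edges: (6,2,arg); (6,5,fn); (12,7,fn); (12,9,arg); (14,12,fn); (14,13,arg)
step 2: rule r3; match: 0->14, 1->12, 2->7, 3->9, 4->13; deleted nodes 7, 12; deleted edges (12,7,fn); (12,9,arg); (14,12,fn); (14,13,arg); added nodes 15; added edges (14,9,fn); (14,15,arg); (15,13,arg); (15,13,fn); result: nodes: 2:T, 5:O, 6:A, 9:W, 13:O, 14:A, 15:A edges: (6,2,arg); (6,5,fn); (14,9,fn); (14,15,arg); (15,13,arg); (15,13,fn)
final:
nodes: 2:T, 5:O, 6:A, 9:W, 13:O, 14:A, 15:A
edges: (6,2,arg); (6,5,fn); (14,9,fn); (14,15,arg); (15,13,arg); (15,13,fn)


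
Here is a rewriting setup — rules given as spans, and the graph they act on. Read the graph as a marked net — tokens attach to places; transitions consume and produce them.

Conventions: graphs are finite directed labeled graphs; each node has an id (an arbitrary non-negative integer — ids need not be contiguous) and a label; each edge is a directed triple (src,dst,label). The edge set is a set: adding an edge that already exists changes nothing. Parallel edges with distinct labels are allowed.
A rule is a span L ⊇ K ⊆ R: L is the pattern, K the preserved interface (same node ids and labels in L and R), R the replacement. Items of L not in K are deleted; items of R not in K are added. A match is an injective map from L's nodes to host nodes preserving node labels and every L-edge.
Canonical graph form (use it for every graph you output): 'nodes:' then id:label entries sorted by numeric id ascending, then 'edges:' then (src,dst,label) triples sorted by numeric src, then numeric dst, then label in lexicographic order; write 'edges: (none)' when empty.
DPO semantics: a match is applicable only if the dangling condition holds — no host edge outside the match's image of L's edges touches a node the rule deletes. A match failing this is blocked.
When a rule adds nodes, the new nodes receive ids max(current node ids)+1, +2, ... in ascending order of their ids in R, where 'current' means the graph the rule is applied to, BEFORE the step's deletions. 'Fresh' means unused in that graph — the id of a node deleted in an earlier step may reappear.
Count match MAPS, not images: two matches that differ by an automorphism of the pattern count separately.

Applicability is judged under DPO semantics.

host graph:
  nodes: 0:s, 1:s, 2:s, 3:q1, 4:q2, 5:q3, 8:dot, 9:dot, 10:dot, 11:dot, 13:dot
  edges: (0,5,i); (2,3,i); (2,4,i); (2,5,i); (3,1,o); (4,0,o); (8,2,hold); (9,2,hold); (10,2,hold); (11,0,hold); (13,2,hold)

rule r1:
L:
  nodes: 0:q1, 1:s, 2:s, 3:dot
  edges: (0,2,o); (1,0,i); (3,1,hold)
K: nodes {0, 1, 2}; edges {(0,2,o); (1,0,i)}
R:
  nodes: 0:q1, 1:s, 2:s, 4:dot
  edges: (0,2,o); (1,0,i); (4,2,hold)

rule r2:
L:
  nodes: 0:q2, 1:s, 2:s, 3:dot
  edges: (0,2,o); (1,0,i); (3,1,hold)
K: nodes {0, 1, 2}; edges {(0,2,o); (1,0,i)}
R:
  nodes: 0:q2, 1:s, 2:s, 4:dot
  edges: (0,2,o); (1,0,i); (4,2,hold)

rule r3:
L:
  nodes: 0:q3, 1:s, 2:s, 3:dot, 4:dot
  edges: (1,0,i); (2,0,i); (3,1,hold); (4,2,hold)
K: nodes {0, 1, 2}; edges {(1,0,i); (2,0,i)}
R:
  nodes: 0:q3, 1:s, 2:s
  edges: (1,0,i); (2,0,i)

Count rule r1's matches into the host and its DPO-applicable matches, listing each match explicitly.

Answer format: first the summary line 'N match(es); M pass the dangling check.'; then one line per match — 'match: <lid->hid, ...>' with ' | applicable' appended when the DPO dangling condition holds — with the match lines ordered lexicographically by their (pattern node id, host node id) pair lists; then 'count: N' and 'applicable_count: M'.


4 match(es); 4 pass the dangling check.
match: 0->3, 1->2, 2->1, 3->8 | applicable
match: 0->3, 1->2, 2->1, 3->9 | applicable
match: 0->3, 1->2, 2->1, 3->10 | applicable
match: 0->3, 1->2, 2->1, 3->13 | applicable
count: 4
applicable_count: 4


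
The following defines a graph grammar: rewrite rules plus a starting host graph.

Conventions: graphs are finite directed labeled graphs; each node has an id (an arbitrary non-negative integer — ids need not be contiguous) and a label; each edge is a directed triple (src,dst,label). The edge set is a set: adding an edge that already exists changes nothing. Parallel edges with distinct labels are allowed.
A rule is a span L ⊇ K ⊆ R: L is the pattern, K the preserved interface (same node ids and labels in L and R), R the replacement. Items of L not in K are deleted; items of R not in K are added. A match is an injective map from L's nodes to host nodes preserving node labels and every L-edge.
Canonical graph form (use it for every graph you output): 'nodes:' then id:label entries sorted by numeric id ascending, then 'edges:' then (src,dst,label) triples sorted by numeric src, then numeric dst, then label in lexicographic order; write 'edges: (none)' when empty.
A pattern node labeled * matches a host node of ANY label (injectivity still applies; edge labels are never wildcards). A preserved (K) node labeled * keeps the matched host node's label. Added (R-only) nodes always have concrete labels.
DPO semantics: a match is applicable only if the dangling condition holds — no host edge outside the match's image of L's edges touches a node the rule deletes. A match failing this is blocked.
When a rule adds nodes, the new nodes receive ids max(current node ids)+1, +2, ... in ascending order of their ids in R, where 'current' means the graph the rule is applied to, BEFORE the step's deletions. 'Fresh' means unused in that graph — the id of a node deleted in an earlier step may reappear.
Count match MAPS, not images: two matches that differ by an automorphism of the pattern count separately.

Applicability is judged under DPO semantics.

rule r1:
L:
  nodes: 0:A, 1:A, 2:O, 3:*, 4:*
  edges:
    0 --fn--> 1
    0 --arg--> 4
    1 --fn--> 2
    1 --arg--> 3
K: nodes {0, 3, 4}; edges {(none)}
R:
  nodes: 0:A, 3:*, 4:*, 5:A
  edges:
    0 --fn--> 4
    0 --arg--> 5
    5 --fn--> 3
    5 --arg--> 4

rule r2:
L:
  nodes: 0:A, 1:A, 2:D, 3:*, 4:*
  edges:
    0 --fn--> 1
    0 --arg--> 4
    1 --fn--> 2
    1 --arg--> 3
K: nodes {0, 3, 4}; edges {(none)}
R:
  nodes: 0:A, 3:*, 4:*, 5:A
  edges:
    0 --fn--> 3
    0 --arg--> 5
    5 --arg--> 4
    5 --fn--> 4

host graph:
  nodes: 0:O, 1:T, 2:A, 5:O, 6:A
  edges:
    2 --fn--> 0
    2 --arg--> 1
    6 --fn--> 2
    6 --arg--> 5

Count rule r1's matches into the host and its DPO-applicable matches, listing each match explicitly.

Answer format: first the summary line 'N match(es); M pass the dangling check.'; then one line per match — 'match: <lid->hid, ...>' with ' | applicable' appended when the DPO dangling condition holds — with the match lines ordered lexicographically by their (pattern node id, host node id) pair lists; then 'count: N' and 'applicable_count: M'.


1 match(es); 1 pass the dangling check.
match: 0->6, 1->2, 2->0, 3->1, 4->5 | applicable
count: 1
applicable_count: 1


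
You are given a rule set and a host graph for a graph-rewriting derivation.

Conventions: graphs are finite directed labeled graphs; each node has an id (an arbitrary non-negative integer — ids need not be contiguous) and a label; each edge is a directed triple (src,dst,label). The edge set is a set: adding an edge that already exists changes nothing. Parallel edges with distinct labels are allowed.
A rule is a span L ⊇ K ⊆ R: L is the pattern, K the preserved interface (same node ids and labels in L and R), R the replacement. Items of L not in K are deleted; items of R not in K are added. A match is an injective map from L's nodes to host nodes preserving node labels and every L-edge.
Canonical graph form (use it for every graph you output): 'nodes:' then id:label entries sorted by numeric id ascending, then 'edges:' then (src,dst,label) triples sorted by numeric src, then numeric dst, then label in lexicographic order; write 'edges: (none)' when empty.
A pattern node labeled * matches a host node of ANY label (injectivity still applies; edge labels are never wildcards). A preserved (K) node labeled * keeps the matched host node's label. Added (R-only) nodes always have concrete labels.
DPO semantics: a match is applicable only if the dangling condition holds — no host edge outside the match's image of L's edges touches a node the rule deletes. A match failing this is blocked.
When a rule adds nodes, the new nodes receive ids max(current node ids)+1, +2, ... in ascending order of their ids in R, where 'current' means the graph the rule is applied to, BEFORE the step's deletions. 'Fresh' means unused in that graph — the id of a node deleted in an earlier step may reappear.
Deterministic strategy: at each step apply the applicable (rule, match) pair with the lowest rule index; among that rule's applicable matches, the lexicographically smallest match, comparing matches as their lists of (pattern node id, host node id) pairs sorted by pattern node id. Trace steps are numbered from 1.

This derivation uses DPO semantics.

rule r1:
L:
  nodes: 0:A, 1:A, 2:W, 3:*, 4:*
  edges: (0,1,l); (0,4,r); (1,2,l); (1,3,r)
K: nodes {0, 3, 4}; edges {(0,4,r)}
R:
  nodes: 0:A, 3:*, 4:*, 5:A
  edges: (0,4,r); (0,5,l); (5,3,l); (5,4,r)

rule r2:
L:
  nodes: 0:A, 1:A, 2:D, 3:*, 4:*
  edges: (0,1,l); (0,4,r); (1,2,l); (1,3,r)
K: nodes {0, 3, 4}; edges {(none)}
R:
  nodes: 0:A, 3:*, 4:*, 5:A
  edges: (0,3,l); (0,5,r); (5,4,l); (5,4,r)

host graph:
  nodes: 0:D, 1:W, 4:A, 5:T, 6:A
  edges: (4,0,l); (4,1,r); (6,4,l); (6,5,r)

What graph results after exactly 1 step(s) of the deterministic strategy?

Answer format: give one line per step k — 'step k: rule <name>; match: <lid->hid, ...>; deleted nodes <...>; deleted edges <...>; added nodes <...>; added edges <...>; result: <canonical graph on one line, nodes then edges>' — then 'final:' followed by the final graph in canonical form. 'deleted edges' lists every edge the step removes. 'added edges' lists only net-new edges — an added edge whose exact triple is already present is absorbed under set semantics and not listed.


step 1: rule r2; match: 0->6, 1->4, 2->0, 3->1, 4->5; deleted nodes 0, 4; deleted edges (4,0,l); (4,1,r); (6,4,l); (6,5,r); added nodes 7; added edges (6,1,l); (6,7,r); (7,5,l); (7,5,r); result: nodes: 1:W, 5:T, 6:A, 7:A edges: (6,1,l); (6,7,r); (7,5,l); (7,5,r)
final:
nodes: 1:W, 5:T, 6:A, 7:A
edges: (6,1,l); (6,7,r); (7,5,l); (7,5,r)


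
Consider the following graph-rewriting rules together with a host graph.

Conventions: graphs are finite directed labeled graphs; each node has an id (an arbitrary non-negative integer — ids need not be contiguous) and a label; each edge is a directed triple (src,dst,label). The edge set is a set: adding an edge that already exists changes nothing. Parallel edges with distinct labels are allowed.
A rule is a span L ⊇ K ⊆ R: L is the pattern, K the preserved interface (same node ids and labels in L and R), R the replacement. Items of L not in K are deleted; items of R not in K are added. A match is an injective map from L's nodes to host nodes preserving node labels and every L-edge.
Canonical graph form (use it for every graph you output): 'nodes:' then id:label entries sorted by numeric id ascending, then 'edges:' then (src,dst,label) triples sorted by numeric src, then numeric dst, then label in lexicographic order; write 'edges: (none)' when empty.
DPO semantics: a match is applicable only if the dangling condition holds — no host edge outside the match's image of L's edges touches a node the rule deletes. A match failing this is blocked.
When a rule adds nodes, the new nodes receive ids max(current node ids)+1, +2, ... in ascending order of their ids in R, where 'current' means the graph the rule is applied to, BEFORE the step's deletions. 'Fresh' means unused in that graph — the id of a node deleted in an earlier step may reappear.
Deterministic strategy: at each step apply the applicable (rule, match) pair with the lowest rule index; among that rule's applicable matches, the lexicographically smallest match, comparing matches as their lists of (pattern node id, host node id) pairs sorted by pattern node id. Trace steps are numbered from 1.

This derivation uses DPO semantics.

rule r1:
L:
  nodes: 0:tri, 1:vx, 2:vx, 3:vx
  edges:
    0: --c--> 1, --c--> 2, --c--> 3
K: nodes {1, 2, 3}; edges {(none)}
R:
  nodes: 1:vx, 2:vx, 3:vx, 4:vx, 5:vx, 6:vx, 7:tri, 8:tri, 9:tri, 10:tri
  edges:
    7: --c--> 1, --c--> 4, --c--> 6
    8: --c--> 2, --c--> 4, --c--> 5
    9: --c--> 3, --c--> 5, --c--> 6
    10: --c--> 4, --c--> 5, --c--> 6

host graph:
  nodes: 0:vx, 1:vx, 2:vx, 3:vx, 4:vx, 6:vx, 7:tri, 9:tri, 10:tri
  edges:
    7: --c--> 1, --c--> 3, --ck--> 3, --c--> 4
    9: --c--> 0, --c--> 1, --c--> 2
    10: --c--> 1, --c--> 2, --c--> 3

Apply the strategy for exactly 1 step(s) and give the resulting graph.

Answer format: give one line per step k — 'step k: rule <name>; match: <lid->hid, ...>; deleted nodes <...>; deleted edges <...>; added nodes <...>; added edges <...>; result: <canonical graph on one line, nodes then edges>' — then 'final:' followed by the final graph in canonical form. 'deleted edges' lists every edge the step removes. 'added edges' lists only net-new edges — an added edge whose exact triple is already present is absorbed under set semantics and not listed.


step 1: rule r1; match: 0->9, 1->0, 2->1, 3->2; deleted nodes 9; deleted edges (9,0,c); (9,1,c); (9,2,c); added nodes 11, 12, 13, 14, 15, 16, 17; added edges (14,0,c); (14,11,c); (14,13,c); (15,1,c); (15,11,c); (15,12,c); (16,2,c); (16,12,c); (16,13,c); (17,11,c); (17,12,c); (17,13,c); result: nodes: 0:vx, 1:vx, 2:vx, 3:vx, 4:vx, 6:vx, 7:tri, 10:tri, 11:vx, 12:vx, 13:vx, 14:tri, 15:tri, 16:tri, 17:tri edges: (7,1,c); (7,3,c); (7,3,ck); (7,4,c); (10,1,c); (10,2,c); (10,3,c); (14,0,c); (14,11,c); (14,13,c); (15,1,c); (15,11,c); (15,12,c); (16,2,c); (16,12,c); (16,13,c); (17,11,c); (17,12,c); (17,13,c)
final:
nodes: 0:vx, 1:vx, 2:vx, 3:vx, 4:vx, 6:vx, 7:tri, 10:tri, 11:vx, 12:vx, 13:vx, 14:tri, 15:tri, 16:tri, 17:tri
edges: (7,1,c); (7,3,c); (7,3,ck); (7,4,c); (10,1,c); (10,2,c); (10,3,c); (14,0,c); (14,11,c); (14,13,c); (15,1,c); (15,11,c); (15,12,c); (16,2,c); (16,12,c); (16,13,c); (17,11,c); (17,12,c); (17,13,c)


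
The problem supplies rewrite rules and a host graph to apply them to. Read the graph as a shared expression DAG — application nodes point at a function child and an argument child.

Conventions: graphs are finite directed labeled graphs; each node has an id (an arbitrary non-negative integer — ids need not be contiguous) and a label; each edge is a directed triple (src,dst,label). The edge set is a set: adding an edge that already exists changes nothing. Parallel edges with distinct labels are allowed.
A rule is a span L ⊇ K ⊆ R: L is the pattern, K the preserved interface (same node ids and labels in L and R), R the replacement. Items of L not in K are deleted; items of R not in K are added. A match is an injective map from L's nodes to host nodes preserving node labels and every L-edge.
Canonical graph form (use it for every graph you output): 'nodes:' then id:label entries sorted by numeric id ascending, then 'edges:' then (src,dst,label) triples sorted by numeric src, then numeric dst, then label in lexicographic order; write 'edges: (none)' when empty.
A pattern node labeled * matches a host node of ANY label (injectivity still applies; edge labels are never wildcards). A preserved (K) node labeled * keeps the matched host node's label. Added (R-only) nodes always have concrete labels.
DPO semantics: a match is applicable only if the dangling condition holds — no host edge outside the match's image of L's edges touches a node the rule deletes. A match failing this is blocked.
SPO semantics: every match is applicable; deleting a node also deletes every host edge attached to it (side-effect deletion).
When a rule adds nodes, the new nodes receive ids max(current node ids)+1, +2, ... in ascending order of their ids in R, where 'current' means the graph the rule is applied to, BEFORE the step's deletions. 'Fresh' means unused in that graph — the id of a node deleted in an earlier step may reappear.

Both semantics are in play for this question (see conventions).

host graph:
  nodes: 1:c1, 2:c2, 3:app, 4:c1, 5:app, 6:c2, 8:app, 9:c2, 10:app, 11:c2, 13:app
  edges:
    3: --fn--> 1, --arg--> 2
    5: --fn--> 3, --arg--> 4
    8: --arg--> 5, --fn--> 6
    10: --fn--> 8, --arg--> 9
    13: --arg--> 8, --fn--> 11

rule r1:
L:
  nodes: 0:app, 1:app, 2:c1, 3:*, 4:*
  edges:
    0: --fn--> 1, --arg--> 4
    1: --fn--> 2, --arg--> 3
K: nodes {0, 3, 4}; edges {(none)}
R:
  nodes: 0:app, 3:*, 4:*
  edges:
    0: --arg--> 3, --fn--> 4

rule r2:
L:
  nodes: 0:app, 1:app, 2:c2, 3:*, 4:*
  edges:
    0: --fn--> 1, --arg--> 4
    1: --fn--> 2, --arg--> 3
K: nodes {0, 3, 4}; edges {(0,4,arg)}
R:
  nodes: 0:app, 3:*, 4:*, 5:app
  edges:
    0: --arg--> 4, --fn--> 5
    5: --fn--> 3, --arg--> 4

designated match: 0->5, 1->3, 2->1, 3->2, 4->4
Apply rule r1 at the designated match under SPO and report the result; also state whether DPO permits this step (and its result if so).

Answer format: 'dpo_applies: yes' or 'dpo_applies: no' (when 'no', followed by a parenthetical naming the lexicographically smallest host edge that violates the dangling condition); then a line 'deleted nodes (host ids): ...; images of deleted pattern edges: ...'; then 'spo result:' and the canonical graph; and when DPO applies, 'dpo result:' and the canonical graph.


dpo_applies: yes
deleted nodes (host ids): 1, 3; images of deleted pattern edges: (3,1,fn); (3,2,arg); (5,3,fn); (5,4,arg)
spo result:
nodes: 2:c2, 4:c1, 5:app, 6:c2, 8:app, 9:c2, 10:app, 11:c2, 13:app
edges: (5,2,arg); (5,4,fn); (8,5,arg); (8,6,fn); (10,8,fn); (10,9,arg); (13,8,arg); (13,11,fn)
dpo result:
nodes: 2:c2, 4:c1, 5:app, 6:c2, 8:app, 9:c2, 10:app, 11:c2, 13:app
edges: (5,2,arg); (5,4,fn); (8,5,arg); (8,6,fn); (10,8,fn); (10,9,arg); (13,8,arg); (13,11,fn)


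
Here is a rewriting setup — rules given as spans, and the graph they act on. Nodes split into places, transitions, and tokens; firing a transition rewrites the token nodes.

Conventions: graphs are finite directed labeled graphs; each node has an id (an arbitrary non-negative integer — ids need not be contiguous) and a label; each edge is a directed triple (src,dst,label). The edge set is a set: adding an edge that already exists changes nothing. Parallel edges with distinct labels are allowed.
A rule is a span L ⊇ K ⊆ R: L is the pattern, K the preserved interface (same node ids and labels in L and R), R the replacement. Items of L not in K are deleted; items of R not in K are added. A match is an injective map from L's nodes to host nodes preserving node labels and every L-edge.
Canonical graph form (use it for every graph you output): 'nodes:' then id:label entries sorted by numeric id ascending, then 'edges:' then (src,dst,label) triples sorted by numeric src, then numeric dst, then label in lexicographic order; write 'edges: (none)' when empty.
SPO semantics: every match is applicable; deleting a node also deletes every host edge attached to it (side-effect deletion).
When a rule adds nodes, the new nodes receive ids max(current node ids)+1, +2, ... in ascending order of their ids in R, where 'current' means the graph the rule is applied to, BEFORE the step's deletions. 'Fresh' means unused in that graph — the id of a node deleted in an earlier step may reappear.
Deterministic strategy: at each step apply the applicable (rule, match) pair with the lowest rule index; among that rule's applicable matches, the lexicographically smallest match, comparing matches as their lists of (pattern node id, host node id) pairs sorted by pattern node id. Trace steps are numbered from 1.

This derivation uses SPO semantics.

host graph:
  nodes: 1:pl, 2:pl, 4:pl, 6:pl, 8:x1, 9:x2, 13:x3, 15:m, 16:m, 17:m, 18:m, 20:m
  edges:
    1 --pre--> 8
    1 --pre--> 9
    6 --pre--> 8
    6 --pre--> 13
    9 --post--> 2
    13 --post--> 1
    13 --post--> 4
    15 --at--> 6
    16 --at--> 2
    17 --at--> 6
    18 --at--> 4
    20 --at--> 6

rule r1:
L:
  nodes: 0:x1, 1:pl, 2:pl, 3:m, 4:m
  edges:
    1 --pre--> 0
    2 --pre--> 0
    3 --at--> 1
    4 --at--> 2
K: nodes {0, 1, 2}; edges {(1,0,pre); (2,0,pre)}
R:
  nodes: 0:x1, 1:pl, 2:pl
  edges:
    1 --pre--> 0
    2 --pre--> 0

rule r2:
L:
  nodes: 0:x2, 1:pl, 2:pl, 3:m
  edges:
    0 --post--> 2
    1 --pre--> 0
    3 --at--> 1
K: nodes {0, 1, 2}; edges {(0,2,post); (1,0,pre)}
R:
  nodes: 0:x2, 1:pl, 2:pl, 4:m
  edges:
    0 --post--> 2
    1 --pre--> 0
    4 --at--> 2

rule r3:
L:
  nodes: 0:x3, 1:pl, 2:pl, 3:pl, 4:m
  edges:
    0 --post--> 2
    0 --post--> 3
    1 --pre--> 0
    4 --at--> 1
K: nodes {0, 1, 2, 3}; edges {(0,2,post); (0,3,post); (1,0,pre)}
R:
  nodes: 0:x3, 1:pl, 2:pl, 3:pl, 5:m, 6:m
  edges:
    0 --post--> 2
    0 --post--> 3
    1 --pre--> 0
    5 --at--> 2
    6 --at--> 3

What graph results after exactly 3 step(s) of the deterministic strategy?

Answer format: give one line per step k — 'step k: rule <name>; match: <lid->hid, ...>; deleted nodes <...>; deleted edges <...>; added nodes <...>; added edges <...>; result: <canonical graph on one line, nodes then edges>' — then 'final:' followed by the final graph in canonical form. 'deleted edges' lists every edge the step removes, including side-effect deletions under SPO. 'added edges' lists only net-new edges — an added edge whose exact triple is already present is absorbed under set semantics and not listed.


step 1: rule r3; match: 0->13, 1->6, 2->1, 3->4, 4->15; deleted nodes 15; deleted edges (15,6,at); added nodes 21, 22; added edges (21,1,at); (22,4,at); result: nodes: 1:pl, 2:pl, 4:pl, 6:pl, 8:x1, 9:x2, 13:x3, 16:m, 17:m, 18:m, 20:m, 21:m, 22:m edges: (1,8,pre); (1,9,pre); (6,8,pre); (6,13,pre); (9,2,post); (13,1,post); (13,4,post); (16,2,at); (17,6,at); (18,4,at); (20,6,at); (21,1,at); (22,4,at)
step 2: rule r1; match: 0->8, 1->1, 2->6, 3->21, 4->17; deleted nodes 17, 21; deleted edges (17,6,at); (21,1,at); added nodes (none); added edges (none); result: nodes: 1:pl, 2:pl, 4:pl, 6:pl, 8:x1, 9:x2, 13:x3, 16:m, 18:m, 20:m, 22:m edges: (1,8,pre); (1,9,pre); (6,8,pre); (6,13,pre); (9,2,post); (13,1,post); (13,4,post); (16,2,at); (18,4,at); (20,6,at); (22,4,at)
step 3: rule r3; match: 0->13, 1->6, 2->1, 3->4, 4->20; deleted nodes 20; deleted edges (20,6,at); added nodes 23, 24; added edges (23,1,at); (24,4,at); result: nodes: 1:pl, 2:pl, 4:pl, 6:pl, 8:x1, 9:x2, 13:x3, 16:m, 18:m, 22:m, 23:m, 24:m edges: (1,8,pre); (1,9,pre); (6,8,pre); (6,13,pre); (9,2,post); (13,1,post); (13,4,post); (16,2,at); (18,4,at); (22,4,at); (23,1,at); (24,4,at)
final:
nodes: 1:pl, 2:pl, 4:pl, 6:pl, 8:x1, 9:x2, 13:x3, 16:m, 18:m, 22:m, 23:m, 24:m
edges: (1,8,pre); (1,9,pre); (6,8,pre); (6,13,pre); (9,2,post); (13,1,post); (13,4,post); (16,2,at); (18,4,at); (22,4,at); (23,1,at); (24,4,at)


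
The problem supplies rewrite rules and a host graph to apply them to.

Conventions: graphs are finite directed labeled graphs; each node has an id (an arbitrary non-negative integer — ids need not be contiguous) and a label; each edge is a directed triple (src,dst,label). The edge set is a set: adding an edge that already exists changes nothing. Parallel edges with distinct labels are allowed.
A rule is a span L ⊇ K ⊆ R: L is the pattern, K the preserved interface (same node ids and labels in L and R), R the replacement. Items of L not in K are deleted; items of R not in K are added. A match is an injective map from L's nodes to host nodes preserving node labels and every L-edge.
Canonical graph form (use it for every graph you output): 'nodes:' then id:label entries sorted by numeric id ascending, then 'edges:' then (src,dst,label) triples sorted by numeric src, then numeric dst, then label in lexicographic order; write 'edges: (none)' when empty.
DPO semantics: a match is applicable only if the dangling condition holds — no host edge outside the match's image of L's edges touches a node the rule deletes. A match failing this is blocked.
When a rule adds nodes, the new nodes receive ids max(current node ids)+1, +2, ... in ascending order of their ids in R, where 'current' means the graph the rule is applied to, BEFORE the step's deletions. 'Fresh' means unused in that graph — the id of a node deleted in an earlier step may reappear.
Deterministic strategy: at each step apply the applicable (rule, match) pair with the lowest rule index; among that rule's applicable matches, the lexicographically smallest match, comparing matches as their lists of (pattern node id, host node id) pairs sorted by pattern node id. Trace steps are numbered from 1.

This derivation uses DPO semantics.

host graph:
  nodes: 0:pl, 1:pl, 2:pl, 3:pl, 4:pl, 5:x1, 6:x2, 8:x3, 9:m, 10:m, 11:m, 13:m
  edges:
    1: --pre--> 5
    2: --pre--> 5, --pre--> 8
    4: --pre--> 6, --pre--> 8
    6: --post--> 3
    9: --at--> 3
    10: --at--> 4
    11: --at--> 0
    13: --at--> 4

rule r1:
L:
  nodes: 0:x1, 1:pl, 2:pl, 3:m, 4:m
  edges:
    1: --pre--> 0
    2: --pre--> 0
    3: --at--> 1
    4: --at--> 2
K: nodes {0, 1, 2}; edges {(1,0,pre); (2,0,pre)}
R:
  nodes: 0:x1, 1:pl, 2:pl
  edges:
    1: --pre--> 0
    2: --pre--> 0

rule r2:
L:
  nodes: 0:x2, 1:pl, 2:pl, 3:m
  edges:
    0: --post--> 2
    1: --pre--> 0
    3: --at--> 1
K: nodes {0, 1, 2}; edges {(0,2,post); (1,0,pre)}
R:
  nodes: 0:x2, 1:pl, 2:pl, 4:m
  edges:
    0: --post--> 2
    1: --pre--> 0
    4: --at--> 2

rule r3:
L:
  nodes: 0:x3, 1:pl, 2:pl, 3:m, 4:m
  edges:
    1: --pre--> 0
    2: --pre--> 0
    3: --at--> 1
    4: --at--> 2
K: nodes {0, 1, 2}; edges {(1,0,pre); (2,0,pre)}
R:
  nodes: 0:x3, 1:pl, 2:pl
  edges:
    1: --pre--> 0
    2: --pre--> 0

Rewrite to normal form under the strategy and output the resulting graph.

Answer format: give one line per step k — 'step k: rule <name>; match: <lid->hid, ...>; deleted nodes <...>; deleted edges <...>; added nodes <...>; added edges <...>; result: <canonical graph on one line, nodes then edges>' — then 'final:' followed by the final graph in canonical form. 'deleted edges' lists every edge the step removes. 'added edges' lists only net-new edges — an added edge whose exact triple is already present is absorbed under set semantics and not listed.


step 1: rule r2; match: 0->6, 1->4, 2->3, 3->10; deleted nodes 10; deleted edges (10,4,at); added nodes 14; added edges (14,3,at); result: nodes: 0:pl, 1:pl, 2:pl, 3:pl, 4:pl, 5:x1, 6:x2, 8:x3, 9:m, 11:m, 13:m, 14:m edges: (1,5,pre); (2,5,pre); (2,8,pre); (4,6,pre); (4,8,pre); (6,3,post); (9,3,at); (11,0,at); (13,4,at); (14,3,at)
step 2: rule r2; match: 0->6, 1->4, 2->3, 3->13; deleted nodes 13; deleted edges (13,4,at); added nodes 15; added edges (15,3,at); result: nodes: 0:pl, 1:pl, 2:pl, 3:pl, 4:pl, 5:x1, 6:x2, 8:x3, 9:m, 11:m, 14:m, 15:m edges: (1,5,pre); (2,5,pre); (2,8,pre); (4,6,pre); (4,8,pre); (6,3,post); (9,3,at); (11,0,at); (14,3,at); (15,3,at)
final:
nodes: 0:pl, 1:pl, 2:pl, 3:pl, 4:pl, 5:x1, 6:x2, 8:x3, 9:m, 11:m, 14:m, 15:m
edges: (1,5,pre); (2,5,pre); (2,8,pre); (4,6,pre); (4,8,pre); (6,3,post); (9,3,at); (11,0,at); (14,3,at); (15,3,at)


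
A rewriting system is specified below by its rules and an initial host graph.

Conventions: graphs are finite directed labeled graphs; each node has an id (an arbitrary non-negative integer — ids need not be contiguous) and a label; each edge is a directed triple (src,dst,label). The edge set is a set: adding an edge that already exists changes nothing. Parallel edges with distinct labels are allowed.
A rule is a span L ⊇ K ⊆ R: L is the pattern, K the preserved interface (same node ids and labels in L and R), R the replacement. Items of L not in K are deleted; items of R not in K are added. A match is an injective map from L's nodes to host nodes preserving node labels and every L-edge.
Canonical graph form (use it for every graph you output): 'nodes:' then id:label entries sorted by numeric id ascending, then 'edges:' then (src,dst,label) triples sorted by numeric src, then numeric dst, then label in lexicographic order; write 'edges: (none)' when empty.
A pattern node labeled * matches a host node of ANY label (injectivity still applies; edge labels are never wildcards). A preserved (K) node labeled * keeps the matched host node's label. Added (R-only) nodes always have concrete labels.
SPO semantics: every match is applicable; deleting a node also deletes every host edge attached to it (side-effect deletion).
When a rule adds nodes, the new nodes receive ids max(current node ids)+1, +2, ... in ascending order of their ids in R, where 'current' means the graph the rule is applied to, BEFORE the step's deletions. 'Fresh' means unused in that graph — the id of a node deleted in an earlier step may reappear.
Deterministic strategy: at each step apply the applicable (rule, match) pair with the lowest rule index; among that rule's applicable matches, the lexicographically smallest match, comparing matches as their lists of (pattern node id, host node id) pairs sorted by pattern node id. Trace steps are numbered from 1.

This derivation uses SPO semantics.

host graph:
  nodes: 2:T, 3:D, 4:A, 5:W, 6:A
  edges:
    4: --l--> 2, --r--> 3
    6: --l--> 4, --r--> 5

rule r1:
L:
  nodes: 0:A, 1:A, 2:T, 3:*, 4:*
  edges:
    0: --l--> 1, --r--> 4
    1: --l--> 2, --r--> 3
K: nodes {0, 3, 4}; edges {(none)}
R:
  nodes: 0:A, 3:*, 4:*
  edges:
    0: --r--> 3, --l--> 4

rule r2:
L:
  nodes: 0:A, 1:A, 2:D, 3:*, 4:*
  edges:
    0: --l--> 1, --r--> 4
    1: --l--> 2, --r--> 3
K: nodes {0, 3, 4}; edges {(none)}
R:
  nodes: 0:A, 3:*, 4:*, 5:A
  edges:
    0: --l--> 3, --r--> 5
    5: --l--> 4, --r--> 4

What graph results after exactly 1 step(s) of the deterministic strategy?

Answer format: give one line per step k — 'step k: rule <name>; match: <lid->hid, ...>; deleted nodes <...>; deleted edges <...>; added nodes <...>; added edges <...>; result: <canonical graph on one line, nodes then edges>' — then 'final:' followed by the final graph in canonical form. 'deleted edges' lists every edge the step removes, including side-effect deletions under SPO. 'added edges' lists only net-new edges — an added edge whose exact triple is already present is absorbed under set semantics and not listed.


step 1: rule r1; match: 0->6, 1->4, 2->2, 3->3, 4->5; deleted nodes 2, 4; deleted edges (4,2,l); (4,3,r); (6,4,l); (6,5,r); added nodes (none); added edges (6,3,r); (6,5,l); result: nodes: 3:D, 5:W, 6:A edges: (6,3,r); (6,5,l)
final:
nodes: 3:D, 5:W, 6:A
edges: (6,3,r); (6,5,l)


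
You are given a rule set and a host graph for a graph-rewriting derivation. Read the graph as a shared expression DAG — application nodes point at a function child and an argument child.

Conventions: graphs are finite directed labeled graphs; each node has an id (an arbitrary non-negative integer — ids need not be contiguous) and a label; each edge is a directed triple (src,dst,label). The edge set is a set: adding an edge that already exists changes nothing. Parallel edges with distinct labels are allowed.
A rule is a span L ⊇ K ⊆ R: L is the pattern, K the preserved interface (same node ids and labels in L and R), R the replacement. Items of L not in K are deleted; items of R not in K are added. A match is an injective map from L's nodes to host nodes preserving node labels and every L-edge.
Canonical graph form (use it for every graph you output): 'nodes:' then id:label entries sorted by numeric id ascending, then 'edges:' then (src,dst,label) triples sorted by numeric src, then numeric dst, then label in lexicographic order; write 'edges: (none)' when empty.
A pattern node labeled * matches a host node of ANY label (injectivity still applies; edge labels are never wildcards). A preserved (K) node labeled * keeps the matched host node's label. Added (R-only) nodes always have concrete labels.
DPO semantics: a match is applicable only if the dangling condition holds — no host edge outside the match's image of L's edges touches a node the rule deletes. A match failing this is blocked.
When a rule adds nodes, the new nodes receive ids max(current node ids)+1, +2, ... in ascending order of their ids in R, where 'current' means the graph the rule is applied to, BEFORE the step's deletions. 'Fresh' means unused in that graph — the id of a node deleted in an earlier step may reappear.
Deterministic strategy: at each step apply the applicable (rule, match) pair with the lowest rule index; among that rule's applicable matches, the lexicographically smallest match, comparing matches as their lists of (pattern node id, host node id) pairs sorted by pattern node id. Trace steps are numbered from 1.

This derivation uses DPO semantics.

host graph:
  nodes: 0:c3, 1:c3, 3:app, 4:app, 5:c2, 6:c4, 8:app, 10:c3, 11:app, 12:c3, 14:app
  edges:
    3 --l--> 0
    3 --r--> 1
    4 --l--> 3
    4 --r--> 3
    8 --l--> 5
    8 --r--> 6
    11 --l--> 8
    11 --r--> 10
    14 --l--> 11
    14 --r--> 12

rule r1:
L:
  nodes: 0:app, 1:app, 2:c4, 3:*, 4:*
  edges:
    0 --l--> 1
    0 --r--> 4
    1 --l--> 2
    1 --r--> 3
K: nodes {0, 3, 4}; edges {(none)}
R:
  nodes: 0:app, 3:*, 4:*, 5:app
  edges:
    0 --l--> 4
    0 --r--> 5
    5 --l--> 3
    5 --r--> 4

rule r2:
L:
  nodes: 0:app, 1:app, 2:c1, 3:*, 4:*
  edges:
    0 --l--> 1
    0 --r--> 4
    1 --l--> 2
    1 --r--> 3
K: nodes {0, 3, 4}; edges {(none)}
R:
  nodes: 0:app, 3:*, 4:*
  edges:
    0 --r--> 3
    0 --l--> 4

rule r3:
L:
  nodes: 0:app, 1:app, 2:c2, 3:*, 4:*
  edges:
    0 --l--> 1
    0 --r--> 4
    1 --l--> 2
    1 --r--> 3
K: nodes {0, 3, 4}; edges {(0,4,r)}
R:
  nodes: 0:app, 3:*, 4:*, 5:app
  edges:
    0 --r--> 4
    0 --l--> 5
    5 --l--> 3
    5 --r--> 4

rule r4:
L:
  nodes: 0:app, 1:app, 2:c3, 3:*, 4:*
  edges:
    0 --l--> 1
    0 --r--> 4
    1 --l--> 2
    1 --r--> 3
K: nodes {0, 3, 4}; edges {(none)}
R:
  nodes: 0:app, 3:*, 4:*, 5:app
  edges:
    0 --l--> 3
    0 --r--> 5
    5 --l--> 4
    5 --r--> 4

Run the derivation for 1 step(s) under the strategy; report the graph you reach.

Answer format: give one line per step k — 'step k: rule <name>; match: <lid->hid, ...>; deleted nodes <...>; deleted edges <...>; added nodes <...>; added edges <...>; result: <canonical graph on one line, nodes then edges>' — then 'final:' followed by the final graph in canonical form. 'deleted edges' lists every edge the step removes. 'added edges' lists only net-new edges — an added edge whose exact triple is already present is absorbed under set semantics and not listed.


step 1: rule r3; match: 0->11, 1->8, 2->5, 3->6, 4->10; deleted nodes 5, 8; deleted edges (8,5,l); (8,6,r); (11,8,l); added nodes 15; added edges (11,15,l); (15,6,l); (15,10,r); result: nodes: 0:c3, 1:c3, 3:app, 4:app, 6:c4, 10:c3, 11:app, 12:c3, 14:app, 15:app edges: (3,0,l); (3,1,r); (4,3,l); (4,3,r); (11,10,r); (11,15,l); (14,11,l); (14,12,r); (15,6,l); (15,10,r)
final:
nodes: 0:c3, 1:c3, 3:app, 4:app, 6:c4, 10:c3, 11:app, 12:c3, 14:app, 15:app
edges: (3,0,l); (3,1,r); (4,3,l); (4,3,r); (11,10,r); (11,15,l); (14,11,l); (14,12,r); (15,6,l); (15,10,r)
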